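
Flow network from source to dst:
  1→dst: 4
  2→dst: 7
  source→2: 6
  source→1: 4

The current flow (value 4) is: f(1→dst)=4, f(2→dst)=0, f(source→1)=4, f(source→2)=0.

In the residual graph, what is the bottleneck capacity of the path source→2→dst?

Residual capacities along the path: source→2: 6, 2→dst: 7.
Minimum is 6.

6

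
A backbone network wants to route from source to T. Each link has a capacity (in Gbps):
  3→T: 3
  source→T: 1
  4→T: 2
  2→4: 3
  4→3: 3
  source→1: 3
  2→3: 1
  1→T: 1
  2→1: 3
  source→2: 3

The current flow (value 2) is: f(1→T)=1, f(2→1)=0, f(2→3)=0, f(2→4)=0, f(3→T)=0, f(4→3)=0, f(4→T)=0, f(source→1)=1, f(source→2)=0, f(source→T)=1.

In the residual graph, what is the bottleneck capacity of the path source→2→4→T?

2

Residual capacities along the path: source→2: 3, 2→4: 3, 4→T: 2.
Minimum is 2.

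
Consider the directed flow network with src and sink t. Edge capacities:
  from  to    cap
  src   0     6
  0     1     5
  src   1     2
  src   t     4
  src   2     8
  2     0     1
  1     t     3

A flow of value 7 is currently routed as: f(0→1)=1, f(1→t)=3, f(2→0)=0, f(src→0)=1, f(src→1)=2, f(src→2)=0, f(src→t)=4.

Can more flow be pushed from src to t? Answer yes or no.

No

Residual reachable from src: {0, 1, 2, src}; t is not reachable.
Saturated cut: src→t, 1→t with total capacity 7 = current flow value. Flow is maximum.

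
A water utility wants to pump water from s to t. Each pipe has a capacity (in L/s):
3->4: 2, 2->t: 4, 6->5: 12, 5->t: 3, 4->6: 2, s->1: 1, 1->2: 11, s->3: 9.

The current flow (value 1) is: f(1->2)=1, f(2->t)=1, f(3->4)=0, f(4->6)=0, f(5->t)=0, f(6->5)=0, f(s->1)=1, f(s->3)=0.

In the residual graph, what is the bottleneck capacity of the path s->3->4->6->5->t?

Residual capacities along the path: s->3: 9, 3->4: 2, 4->6: 2, 6->5: 12, 5->t: 3.
Minimum is 2.

2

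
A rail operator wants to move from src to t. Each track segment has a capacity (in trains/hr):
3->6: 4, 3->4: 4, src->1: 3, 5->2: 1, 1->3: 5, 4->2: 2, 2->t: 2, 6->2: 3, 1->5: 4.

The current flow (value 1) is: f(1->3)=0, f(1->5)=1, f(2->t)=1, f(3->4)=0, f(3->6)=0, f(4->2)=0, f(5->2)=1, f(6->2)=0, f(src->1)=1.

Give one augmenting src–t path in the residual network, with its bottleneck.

src->1->3->6->2->t, bottleneck 1

Residual along src->1->3->6->2->t: src->1: 2, 1->3: 5, 3->6: 4, 6->2: 3, 2->t: 1.
Bottleneck = min = 1.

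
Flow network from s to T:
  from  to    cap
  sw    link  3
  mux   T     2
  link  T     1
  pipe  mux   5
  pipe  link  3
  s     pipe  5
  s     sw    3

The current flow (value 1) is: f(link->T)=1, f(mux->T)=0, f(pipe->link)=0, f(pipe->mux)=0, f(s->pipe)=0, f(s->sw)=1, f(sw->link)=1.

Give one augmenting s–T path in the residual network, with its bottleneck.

s->pipe->mux->T, bottleneck 2

Residual along s->pipe->mux->T: s->pipe: 5, pipe->mux: 5, mux->T: 2.
Bottleneck = min = 2.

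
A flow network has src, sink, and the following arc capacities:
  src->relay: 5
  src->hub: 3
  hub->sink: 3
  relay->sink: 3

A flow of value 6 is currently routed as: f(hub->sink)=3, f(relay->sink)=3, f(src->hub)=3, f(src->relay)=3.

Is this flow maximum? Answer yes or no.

Residual reachable from src: {relay, src}; sink is not reachable.
Saturated cut: src->hub, relay->sink with total capacity 6 = current flow value. Flow is maximum.

Yes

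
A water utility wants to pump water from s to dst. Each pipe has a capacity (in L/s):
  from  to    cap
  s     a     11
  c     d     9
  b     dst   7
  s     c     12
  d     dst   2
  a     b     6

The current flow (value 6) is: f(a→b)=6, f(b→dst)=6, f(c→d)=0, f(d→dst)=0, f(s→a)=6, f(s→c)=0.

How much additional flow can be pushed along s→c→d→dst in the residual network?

2

Residual capacities along the path: s→c: 12, c→d: 9, d→dst: 2.
Minimum is 2.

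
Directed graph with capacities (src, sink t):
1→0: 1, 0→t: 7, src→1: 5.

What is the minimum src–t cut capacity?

Max flow = 1 (via 1 augmenting path).
In the residual at optimum, the set reachable from src is {1, src}.
Cut edges: 1→0 (cap 1). Sum = 1.

1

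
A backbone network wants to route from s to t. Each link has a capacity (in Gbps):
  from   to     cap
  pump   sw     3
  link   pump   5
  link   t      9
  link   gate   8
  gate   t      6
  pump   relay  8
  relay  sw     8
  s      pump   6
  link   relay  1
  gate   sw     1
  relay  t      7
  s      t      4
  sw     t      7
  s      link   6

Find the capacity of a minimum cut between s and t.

Max flow = 16 (via 3 augmenting paths).
In the residual at optimum, the set reachable from s is {s}.
Cut edges: s->link (cap 6), s->pump (cap 6), s->t (cap 4). Sum = 16.

16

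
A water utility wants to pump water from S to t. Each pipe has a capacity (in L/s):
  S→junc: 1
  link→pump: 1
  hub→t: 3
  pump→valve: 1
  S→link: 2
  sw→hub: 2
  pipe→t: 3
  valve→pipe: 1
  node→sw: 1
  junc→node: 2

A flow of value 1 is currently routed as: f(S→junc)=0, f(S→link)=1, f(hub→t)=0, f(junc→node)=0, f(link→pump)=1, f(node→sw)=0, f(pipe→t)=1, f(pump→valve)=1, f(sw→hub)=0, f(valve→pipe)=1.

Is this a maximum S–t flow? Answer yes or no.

Residual path S→junc→node→sw→hub→t has bottleneck 1 > 0.
Pushing 1 along it raises the flow to 2, so the given flow is not maximum.

No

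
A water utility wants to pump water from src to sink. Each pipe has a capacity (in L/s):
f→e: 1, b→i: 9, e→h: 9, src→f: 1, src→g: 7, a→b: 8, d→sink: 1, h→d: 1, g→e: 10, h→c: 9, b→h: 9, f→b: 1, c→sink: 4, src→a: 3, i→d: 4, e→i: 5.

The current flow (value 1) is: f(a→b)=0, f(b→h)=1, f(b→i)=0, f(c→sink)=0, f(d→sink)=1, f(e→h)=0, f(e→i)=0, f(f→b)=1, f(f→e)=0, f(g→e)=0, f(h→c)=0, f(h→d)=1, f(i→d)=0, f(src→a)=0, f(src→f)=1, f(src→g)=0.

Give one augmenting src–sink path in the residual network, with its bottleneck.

Residual along src→a→b→h→c→sink: src→a: 3, a→b: 8, b→h: 8, h→c: 9, c→sink: 4.
Bottleneck = min = 3.

src→a→b→h→c→sink, bottleneck 3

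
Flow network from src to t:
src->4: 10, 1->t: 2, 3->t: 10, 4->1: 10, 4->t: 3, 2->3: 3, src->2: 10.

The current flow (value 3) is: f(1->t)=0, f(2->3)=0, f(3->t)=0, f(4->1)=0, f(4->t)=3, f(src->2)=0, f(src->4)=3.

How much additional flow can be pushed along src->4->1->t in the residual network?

Residual capacities along the path: src->4: 7, 4->1: 10, 1->t: 2.
Minimum is 2.

2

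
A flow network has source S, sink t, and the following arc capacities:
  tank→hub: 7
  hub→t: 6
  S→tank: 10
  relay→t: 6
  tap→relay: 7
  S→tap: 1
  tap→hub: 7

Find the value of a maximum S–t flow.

7

Augment S→tank→hub→t: bottleneck 6. Total 6.
Augment S→tap→relay→t: bottleneck 1. Total 7.
No augmenting path remains in the residual graph.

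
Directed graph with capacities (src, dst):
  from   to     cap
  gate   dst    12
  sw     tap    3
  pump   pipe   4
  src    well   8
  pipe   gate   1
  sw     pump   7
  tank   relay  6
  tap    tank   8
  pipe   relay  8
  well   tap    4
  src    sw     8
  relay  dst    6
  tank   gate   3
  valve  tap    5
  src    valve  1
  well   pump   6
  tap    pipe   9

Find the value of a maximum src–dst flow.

Augment src→sw→pump→pipe→gate→dst: bottleneck 1. Total 1.
Augment src→sw→pump→pipe→relay→dst: bottleneck 3. Total 4.
Augment src→sw→tap→tank→gate→dst: bottleneck 3. Total 7.
Augment src→valve→tap→tank→relay→dst: bottleneck 1. Total 8.
Augment src→well→tap→tank→relay→dst: bottleneck 2. Total 10.
No augmenting path remains in the residual graph.

10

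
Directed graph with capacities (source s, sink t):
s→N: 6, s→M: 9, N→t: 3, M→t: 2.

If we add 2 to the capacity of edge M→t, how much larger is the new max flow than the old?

2

Original max flow = 5.
After raising cap(M→t), augmenting paths through that edge carry 2 more units.
New max flow = 7. Increase = 2.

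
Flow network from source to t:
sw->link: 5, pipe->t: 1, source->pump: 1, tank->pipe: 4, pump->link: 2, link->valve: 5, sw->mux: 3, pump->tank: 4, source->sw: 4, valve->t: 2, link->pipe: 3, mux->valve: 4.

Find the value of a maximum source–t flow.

Augment source->pump->tank->pipe->t: bottleneck 1. Total 1.
Augment source->sw->link->valve->t: bottleneck 2. Total 3.
No augmenting path remains in the residual graph.

3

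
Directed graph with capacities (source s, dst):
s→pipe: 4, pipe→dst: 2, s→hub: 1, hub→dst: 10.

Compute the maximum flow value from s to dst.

3

Augment s→hub→dst: bottleneck 1. Total 1.
Augment s→pipe→dst: bottleneck 2. Total 3.
No augmenting path remains in the residual graph.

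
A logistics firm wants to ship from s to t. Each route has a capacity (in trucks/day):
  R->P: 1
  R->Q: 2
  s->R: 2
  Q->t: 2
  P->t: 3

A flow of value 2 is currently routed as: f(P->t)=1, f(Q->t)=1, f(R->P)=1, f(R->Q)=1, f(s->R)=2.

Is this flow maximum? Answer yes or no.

Residual reachable from s: {s}; t is not reachable.
Saturated cut: s->R with total capacity 2 = current flow value. Flow is maximum.

Yes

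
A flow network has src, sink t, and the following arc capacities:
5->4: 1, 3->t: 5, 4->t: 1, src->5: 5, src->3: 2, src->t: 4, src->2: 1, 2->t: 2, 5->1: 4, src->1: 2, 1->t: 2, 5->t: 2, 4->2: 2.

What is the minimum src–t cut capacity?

Max flow = 12 (via 6 augmenting paths).
In the residual at optimum, the set reachable from src is {1, 5, src}.
Cut edges: src->3 (cap 2), src->2 (cap 1), src->t (cap 4), 5->4 (cap 1), 5->t (cap 2), 1->t (cap 2). Sum = 12.

12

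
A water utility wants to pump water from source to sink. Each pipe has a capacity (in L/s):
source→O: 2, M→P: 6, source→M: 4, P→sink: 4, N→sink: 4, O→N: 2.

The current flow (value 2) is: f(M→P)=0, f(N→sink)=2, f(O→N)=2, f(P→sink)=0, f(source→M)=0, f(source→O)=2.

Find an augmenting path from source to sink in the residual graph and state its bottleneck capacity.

source→M→P→sink, bottleneck 4

Residual along source→M→P→sink: source→M: 4, M→P: 6, P→sink: 4.
Bottleneck = min = 4.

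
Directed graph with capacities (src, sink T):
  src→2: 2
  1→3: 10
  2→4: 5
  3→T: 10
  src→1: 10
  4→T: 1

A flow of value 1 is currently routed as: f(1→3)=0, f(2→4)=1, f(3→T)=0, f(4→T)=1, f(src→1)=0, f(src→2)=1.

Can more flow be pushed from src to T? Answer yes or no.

Residual path src→1→3→T has bottleneck 10 > 0.
Pushing 10 along it raises the flow to 11, so the given flow is not maximum.

Yes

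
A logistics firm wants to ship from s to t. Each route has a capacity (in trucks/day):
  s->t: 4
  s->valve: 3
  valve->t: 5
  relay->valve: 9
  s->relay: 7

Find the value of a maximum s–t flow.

Augment s->t: bottleneck 4. Total 4.
Augment s->valve->t: bottleneck 3. Total 7.
Augment s->relay->valve->t: bottleneck 2. Total 9.
No augmenting path remains in the residual graph.

9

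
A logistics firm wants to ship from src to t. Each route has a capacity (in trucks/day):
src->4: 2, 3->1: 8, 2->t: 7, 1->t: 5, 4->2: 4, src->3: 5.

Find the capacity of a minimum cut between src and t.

Max flow = 7 (via 2 augmenting paths).
In the residual at optimum, the set reachable from src is {src}.
Cut edges: src->3 (cap 5), src->4 (cap 2). Sum = 7.

7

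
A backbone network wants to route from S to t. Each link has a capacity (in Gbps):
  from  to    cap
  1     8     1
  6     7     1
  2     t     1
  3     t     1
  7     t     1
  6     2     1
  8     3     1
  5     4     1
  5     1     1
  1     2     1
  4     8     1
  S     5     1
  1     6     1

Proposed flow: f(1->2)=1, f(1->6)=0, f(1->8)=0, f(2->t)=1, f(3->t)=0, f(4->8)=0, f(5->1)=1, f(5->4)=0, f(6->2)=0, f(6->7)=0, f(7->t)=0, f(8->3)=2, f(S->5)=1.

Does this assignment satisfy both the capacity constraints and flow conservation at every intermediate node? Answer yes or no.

Capacity violated on 8->3: flow 2 > capacity 1.

No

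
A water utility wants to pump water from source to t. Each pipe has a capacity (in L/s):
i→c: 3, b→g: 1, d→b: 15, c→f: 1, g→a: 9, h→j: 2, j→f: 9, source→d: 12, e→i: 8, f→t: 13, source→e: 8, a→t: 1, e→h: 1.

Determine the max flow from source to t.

3

Augment source→e→i→c→f→t: bottleneck 1. Total 1.
Augment source→e→h→j→f→t: bottleneck 1. Total 2.
Augment source→d→b→g→a→t: bottleneck 1. Total 3.
No augmenting path remains in the residual graph.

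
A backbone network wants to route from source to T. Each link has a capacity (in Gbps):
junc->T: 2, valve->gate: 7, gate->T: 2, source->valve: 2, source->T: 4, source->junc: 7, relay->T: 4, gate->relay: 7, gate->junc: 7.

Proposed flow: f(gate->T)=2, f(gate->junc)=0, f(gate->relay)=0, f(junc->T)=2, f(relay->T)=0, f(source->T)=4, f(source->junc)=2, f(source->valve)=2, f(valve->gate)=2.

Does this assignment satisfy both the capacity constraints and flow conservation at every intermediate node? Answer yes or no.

Every edge has 0 ≤ f(e) ≤ cap(e).
At each intermediate node, inflow equals outflow.

Yes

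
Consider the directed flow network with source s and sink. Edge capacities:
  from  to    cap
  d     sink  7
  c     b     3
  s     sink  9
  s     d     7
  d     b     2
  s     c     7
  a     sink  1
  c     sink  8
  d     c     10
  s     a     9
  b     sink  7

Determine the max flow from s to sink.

Augment s→sink: bottleneck 9. Total 9.
Augment s→a→sink: bottleneck 1. Total 10.
Augment s→d→sink: bottleneck 7. Total 17.
Augment s→c→sink: bottleneck 7. Total 24.
No augmenting path remains in the residual graph.

24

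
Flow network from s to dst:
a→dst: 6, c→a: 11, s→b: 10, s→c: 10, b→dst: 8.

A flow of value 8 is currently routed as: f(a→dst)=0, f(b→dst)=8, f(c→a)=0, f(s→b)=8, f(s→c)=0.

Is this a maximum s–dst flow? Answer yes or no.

No

Residual path s→c→a→dst has bottleneck 6 > 0.
Pushing 6 along it raises the flow to 14, so the given flow is not maximum.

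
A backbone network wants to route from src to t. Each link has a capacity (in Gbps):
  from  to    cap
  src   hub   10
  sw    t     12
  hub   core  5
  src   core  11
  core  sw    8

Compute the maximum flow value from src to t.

Augment src→core→sw→t: bottleneck 8. Total 8.
No augmenting path remains in the residual graph.

8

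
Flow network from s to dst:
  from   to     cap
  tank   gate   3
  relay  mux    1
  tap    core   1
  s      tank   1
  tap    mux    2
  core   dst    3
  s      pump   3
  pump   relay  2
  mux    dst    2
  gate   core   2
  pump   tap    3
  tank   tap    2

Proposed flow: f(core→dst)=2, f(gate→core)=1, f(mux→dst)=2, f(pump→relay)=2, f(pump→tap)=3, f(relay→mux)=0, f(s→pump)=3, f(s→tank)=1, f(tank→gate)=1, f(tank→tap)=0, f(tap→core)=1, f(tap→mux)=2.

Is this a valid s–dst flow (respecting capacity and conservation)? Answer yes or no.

Conservation fails at pump: inflow 3 ≠ outflow 5.

No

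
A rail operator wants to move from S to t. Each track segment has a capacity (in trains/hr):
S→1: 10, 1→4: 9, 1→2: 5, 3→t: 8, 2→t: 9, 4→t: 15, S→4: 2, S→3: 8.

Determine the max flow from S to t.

20

Augment S→3→t: bottleneck 8. Total 8.
Augment S→4→t: bottleneck 2. Total 10.
Augment S→1→2→t: bottleneck 5. Total 15.
Augment S→1→4→t: bottleneck 5. Total 20.
No augmenting path remains in the residual graph.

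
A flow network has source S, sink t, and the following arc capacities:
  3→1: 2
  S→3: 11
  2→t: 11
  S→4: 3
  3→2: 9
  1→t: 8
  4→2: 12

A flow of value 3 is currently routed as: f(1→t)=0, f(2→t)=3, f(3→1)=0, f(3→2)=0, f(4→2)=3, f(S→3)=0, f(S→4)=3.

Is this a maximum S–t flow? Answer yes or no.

No

Residual path S→3→2→t has bottleneck 8 > 0.
Pushing 8 along it raises the flow to 11, so the given flow is not maximum.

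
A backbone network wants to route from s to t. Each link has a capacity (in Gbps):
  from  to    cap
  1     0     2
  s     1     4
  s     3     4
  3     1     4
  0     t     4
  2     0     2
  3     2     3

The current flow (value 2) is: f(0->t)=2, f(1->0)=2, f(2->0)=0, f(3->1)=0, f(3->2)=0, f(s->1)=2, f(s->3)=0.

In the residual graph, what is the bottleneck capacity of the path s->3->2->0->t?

Residual capacities along the path: s->3: 4, 3->2: 3, 2->0: 2, 0->t: 2.
Minimum is 2.

2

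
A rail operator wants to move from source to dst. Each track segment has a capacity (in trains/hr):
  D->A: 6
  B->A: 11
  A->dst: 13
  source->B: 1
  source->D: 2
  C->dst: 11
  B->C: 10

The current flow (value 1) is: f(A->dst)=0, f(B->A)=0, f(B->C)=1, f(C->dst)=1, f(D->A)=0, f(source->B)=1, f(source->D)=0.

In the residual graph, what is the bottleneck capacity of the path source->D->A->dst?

Residual capacities along the path: source->D: 2, D->A: 6, A->dst: 13.
Minimum is 2.

2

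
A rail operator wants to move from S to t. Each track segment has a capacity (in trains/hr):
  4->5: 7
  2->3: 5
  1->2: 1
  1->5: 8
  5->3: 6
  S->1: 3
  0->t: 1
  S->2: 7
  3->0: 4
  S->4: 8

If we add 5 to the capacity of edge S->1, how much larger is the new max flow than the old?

0

Original max flow = 1.
Edge S->1 does not cross the min cut (source side {0, 1, 2, 3, 4, 5, S}), so extra capacity there cannot help.
New max flow = 1. Increase = 0.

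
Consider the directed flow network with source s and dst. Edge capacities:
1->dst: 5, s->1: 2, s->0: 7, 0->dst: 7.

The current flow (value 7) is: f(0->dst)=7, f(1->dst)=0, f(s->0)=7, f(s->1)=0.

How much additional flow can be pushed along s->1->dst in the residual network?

2

Residual capacities along the path: s->1: 2, 1->dst: 5.
Minimum is 2.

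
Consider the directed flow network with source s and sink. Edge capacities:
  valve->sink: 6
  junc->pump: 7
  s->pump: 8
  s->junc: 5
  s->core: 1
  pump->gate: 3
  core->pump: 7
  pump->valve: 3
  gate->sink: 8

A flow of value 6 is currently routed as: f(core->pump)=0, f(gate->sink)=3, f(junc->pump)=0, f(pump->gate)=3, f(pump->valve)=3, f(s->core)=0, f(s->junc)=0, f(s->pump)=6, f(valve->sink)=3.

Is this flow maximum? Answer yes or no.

Residual reachable from s: {core, junc, pump, s}; sink is not reachable.
Saturated cut: pump->gate, pump->valve with total capacity 6 = current flow value. Flow is maximum.

Yes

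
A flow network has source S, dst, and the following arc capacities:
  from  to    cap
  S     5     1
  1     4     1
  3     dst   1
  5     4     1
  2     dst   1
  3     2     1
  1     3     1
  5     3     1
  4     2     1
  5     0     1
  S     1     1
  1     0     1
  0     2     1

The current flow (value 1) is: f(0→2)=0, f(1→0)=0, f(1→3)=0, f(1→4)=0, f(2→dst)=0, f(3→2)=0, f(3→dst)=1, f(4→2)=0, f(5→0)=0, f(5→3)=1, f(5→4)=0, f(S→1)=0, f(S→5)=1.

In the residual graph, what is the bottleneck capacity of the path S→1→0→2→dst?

Residual capacities along the path: S→1: 1, 1→0: 1, 0→2: 1, 2→dst: 1.
Minimum is 1.

1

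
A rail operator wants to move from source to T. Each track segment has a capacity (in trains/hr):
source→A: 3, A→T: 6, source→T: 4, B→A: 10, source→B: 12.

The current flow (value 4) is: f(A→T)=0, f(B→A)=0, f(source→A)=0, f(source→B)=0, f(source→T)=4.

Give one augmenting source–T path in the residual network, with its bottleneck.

Residual along source→A→T: source→A: 3, A→T: 6.
Bottleneck = min = 3.

source→A→T, bottleneck 3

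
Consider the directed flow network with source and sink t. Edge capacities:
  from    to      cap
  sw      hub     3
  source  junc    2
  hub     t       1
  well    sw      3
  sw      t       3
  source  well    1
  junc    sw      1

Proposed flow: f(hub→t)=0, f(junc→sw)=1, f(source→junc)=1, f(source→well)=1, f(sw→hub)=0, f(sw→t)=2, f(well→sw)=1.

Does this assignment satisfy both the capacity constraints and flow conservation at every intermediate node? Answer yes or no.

Every edge has 0 ≤ f(e) ≤ cap(e).
At each intermediate node, inflow equals outflow.

Yes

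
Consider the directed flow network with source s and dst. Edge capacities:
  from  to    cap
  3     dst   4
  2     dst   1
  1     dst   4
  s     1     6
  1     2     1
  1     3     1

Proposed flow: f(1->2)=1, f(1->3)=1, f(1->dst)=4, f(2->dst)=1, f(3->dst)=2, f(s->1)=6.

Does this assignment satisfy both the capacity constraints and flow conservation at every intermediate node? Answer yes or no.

No

Conservation fails at 3: inflow 1 ≠ outflow 2.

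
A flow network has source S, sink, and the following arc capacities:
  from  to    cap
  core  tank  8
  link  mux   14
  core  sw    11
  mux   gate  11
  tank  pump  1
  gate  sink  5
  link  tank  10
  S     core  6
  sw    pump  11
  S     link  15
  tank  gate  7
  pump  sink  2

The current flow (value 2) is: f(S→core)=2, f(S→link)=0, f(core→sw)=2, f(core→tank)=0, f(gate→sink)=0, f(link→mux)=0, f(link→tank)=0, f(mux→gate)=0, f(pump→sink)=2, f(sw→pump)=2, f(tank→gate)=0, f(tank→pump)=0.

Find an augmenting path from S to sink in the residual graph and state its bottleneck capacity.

S→core→tank→gate→sink, bottleneck 4

Residual along S→core→tank→gate→sink: S→core: 4, core→tank: 8, tank→gate: 7, gate→sink: 5.
Bottleneck = min = 4.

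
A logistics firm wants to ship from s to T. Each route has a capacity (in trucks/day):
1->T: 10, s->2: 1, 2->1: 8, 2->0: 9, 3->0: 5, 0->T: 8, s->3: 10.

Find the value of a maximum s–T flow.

6

Augment s->3->0->T: bottleneck 5. Total 5.
Augment s->2->0->T: bottleneck 1. Total 6.
No augmenting path remains in the residual graph.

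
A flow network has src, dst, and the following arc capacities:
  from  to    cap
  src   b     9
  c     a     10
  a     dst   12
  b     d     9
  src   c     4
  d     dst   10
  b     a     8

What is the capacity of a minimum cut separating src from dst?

Max flow = 13 (via 3 augmenting paths).
In the residual at optimum, the set reachable from src is {src}.
Cut edges: src->c (cap 4), src->b (cap 9). Sum = 13.

13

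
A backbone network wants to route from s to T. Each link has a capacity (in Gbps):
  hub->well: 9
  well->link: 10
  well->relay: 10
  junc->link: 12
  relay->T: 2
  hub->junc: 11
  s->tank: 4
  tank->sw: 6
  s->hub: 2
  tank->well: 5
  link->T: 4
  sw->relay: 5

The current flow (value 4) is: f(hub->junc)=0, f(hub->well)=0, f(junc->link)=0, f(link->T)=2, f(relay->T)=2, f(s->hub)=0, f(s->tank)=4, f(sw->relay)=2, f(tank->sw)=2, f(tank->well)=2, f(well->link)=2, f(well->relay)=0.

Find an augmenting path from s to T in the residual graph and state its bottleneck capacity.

Residual along s->hub->well->link->T: s->hub: 2, hub->well: 9, well->link: 8, link->T: 2.
Bottleneck = min = 2.

s->hub->well->link->T, bottleneck 2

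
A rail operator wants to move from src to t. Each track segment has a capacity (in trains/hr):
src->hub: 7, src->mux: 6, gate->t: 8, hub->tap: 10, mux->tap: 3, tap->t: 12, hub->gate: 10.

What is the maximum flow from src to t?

Augment src->hub->gate->t: bottleneck 7. Total 7.
Augment src->mux->tap->t: bottleneck 3. Total 10.
No augmenting path remains in the residual graph.

10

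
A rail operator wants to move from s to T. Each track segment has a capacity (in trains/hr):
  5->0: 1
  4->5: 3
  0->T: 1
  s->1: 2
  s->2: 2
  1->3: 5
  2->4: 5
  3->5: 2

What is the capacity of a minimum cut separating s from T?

Max flow = 1 (via 1 augmenting path).
In the residual at optimum, the set reachable from s is {1, 2, 3, 4, 5, s}.
Cut edges: 5->0 (cap 1). Sum = 1.

1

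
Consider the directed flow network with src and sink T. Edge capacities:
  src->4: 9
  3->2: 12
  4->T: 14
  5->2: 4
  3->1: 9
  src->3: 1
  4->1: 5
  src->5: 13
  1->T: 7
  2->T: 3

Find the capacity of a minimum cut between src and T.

Max flow = 13 (via 3 augmenting paths).
In the residual at optimum, the set reachable from src is {2, 5, src}.
Cut edges: src->4 (cap 9), src->3 (cap 1), 2->T (cap 3). Sum = 13.

13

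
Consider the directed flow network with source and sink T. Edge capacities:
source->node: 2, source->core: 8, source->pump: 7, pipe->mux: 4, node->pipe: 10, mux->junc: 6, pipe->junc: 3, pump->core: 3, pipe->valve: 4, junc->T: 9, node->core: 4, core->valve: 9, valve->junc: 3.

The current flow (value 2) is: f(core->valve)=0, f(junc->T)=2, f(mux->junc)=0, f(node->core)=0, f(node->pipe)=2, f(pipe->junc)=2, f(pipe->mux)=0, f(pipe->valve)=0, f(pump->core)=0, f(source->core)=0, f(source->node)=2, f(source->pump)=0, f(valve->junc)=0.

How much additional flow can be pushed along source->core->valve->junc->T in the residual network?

3

Residual capacities along the path: source->core: 8, core->valve: 9, valve->junc: 3, junc->T: 7.
Minimum is 3.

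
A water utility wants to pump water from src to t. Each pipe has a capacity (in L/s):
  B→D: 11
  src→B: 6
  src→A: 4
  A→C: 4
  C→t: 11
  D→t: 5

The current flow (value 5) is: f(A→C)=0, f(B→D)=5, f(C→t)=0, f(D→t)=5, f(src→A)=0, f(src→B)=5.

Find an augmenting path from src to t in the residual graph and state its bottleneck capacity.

src→A→C→t, bottleneck 4

Residual along src→A→C→t: src→A: 4, A→C: 4, C→t: 11.
Bottleneck = min = 4.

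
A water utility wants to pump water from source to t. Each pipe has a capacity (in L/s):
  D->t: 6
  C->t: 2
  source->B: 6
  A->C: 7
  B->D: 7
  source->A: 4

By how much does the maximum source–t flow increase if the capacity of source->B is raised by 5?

Original max flow = 8.
Even with extra capacity on source->B, another cut of capacity 8 remains binding.
New max flow = 8. Increase = 0.

0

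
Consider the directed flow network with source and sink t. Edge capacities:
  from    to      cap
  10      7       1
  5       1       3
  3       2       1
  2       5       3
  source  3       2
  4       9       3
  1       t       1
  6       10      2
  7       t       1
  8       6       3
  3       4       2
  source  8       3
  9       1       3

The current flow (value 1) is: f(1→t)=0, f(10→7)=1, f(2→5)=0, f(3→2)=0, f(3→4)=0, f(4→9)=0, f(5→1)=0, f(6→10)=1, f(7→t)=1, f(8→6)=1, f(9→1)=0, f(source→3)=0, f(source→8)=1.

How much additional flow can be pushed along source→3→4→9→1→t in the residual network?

Residual capacities along the path: source→3: 2, 3→4: 2, 4→9: 3, 9→1: 3, 1→t: 1.
Minimum is 1.

1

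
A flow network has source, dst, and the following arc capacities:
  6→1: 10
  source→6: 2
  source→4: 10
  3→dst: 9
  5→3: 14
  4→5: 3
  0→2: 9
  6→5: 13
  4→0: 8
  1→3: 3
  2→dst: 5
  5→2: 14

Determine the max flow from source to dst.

10

Augment source→6→1→3→dst: bottleneck 2. Total 2.
Augment source→4→5→3→dst: bottleneck 3. Total 5.
Augment source→4→0→2→dst: bottleneck 5. Total 10.
No augmenting path remains in the residual graph.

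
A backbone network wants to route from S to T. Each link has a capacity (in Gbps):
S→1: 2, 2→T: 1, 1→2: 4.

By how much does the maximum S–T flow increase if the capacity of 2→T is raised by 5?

Original max flow = 1.
After raising cap(2→T), augmenting paths through that edge carry 1 more unit.
New max flow = 2. Increase = 1.

1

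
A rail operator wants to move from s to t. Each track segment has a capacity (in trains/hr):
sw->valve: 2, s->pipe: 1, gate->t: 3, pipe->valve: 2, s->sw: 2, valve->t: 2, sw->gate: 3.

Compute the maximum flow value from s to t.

3

Augment s->pipe->valve->t: bottleneck 1. Total 1.
Augment s->sw->valve->t: bottleneck 1. Total 2.
Augment s->sw->gate->t: bottleneck 1. Total 3.
No augmenting path remains in the residual graph.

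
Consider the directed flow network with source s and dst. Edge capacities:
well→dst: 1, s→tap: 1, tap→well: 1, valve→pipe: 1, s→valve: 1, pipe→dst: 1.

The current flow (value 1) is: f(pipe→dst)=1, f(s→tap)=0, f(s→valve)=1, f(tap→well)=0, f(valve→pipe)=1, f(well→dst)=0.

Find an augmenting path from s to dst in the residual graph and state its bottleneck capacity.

s→tap→well→dst, bottleneck 1

Residual along s→tap→well→dst: s→tap: 1, tap→well: 1, well→dst: 1.
Bottleneck = min = 1.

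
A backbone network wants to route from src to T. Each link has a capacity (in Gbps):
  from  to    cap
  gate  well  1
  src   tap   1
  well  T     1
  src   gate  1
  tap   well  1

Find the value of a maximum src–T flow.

Augment src->gate->well->T: bottleneck 1. Total 1.
No augmenting path remains in the residual graph.

1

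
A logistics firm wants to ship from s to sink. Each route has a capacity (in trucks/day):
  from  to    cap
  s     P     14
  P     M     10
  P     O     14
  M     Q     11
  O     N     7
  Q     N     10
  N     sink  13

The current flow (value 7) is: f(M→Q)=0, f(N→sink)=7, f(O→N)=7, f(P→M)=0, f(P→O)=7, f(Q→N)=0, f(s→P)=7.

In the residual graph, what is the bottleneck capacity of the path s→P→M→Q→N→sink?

6

Residual capacities along the path: s→P: 7, P→M: 10, M→Q: 11, Q→N: 10, N→sink: 6.
Minimum is 6.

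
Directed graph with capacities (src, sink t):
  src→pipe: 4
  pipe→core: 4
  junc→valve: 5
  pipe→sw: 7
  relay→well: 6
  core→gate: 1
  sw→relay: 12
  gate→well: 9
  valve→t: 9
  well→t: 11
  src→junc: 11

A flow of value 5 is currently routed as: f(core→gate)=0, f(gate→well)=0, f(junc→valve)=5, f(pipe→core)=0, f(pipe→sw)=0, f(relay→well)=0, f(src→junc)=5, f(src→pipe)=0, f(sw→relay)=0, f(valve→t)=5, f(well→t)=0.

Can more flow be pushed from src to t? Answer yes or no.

Residual path src→pipe→sw→relay→well→t has bottleneck 4 > 0.
Pushing 4 along it raises the flow to 9, so the given flow is not maximum.

Yes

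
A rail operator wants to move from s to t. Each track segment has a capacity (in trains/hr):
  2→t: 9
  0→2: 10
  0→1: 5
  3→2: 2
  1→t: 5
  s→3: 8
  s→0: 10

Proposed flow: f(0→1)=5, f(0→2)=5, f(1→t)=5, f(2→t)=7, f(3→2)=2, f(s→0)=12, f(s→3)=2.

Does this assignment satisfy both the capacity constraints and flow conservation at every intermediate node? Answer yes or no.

No

Capacity violated on s→0: flow 12 > capacity 10.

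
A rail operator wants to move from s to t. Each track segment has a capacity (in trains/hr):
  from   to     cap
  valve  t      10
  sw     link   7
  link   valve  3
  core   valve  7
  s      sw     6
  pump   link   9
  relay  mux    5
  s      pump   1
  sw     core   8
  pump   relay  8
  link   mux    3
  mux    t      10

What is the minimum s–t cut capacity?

7

Max flow = 7 (via 2 augmenting paths).
In the residual at optimum, the set reachable from s is {s}.
Cut edges: s→sw (cap 6), s→pump (cap 1). Sum = 7.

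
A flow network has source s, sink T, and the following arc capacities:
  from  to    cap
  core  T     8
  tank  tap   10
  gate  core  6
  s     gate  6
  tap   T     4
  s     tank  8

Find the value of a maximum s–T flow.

Augment s->tank->tap->T: bottleneck 4. Total 4.
Augment s->gate->core->T: bottleneck 6. Total 10.
No augmenting path remains in the residual graph.

10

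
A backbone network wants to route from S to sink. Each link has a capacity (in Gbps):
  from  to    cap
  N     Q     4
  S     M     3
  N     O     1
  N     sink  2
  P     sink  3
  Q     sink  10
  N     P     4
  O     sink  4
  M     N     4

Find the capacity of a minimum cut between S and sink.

3

Max flow = 3 (via 2 augmenting paths).
In the residual at optimum, the set reachable from S is {S}.
Cut edges: S->M (cap 3). Sum = 3.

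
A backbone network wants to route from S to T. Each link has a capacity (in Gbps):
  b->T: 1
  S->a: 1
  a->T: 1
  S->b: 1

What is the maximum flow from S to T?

2

Augment S->b->T: bottleneck 1. Total 1.
Augment S->a->T: bottleneck 1. Total 2.
No augmenting path remains in the residual graph.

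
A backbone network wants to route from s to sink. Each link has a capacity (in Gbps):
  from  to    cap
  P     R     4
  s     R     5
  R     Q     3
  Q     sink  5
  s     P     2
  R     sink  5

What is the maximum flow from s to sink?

7

Augment s→R→sink: bottleneck 5. Total 5.
Augment s→P→R→Q→sink: bottleneck 2. Total 7.
No augmenting path remains in the residual graph.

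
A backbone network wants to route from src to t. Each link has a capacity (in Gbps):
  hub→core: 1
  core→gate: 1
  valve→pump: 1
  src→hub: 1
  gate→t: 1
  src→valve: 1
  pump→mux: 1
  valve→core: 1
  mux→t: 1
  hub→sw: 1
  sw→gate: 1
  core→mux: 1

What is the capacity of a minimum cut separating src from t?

Max flow = 2 (via 2 augmenting paths).
In the residual at optimum, the set reachable from src is {src}.
Cut edges: src→valve (cap 1), src→hub (cap 1). Sum = 2.

2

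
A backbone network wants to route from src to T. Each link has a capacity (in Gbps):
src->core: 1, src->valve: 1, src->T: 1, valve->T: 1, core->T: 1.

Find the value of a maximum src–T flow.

Augment src->T: bottleneck 1. Total 1.
Augment src->core->T: bottleneck 1. Total 2.
Augment src->valve->T: bottleneck 1. Total 3.
No augmenting path remains in the residual graph.

3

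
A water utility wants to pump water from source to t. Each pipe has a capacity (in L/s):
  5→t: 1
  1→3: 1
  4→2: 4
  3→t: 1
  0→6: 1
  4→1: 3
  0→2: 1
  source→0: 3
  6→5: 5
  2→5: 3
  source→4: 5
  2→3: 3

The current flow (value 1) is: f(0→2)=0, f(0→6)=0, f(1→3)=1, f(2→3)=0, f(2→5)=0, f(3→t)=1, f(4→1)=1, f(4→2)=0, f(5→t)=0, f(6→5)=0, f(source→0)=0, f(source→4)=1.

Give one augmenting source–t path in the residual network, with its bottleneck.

source→4→2→5→t, bottleneck 1

Residual along source→4→2→5→t: source→4: 4, 4→2: 4, 2→5: 3, 5→t: 1.
Bottleneck = min = 1.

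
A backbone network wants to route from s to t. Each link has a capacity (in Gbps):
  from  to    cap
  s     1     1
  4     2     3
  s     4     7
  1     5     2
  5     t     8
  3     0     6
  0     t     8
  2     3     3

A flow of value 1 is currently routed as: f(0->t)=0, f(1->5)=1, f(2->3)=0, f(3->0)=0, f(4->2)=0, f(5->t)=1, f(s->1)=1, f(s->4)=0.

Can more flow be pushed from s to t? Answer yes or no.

Residual path s->4->2->3->0->t has bottleneck 3 > 0.
Pushing 3 along it raises the flow to 4, so the given flow is not maximum.

Yes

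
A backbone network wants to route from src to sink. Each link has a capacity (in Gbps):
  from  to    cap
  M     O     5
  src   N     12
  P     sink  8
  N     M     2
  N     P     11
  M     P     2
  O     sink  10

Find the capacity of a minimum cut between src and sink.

Max flow = 10 (via 2 augmenting paths).
In the residual at optimum, the set reachable from src is {N, P, src}.
Cut edges: N->M (cap 2), P->sink (cap 8). Sum = 10.

10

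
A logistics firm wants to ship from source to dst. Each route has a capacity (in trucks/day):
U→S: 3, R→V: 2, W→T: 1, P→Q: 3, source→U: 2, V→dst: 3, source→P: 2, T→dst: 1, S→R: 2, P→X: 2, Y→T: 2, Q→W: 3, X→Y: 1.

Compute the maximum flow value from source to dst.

Augment source→U→S→R→V→dst: bottleneck 2. Total 2.
Augment source→P→Q→W→T→dst: bottleneck 1. Total 3.
No augmenting path remains in the residual graph.

3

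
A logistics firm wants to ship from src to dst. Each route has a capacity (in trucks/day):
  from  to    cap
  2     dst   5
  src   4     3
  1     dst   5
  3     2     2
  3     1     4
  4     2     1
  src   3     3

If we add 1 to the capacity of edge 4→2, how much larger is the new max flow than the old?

1

Original max flow = 4.
After raising cap(4→2), augmenting paths through that edge carry 1 more unit.
New max flow = 5. Increase = 1.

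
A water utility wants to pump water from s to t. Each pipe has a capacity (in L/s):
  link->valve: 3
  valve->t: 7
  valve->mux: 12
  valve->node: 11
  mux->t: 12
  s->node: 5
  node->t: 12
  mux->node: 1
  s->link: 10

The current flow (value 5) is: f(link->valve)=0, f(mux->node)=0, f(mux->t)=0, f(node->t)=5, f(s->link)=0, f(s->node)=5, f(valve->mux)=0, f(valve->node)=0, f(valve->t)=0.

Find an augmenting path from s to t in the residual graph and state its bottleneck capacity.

Residual along s->link->valve->t: s->link: 10, link->valve: 3, valve->t: 7.
Bottleneck = min = 3.

s->link->valve->t, bottleneck 3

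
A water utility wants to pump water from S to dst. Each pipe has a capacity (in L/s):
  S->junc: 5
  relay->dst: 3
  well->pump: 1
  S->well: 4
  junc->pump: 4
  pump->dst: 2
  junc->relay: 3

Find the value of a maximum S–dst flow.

5

Augment S->junc->relay->dst: bottleneck 3. Total 3.
Augment S->junc->pump->dst: bottleneck 2. Total 5.
No augmenting path remains in the residual graph.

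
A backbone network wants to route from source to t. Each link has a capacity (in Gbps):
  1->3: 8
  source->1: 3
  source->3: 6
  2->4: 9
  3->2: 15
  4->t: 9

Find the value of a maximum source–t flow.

Augment source->3->2->4->t: bottleneck 6. Total 6.
Augment source->1->3->2->4->t: bottleneck 3. Total 9.
No augmenting path remains in the residual graph.

9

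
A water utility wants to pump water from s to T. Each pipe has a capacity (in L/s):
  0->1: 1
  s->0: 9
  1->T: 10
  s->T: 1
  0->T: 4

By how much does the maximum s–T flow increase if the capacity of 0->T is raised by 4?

Original max flow = 6.
After raising cap(0->T), augmenting paths through that edge carry 4 more units.
New max flow = 10. Increase = 4.

4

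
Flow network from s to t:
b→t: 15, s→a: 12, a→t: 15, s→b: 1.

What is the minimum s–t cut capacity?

13

Max flow = 13 (via 2 augmenting paths).
In the residual at optimum, the set reachable from s is {s}.
Cut edges: s→b (cap 1), s→a (cap 12). Sum = 13.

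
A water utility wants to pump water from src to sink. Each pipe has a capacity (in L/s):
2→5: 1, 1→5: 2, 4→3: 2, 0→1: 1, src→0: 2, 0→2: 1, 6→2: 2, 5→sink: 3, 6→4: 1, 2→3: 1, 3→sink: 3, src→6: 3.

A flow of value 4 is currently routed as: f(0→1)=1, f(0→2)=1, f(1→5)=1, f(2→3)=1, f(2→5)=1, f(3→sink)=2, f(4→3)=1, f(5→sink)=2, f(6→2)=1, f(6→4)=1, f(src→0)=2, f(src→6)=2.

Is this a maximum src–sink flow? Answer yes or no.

Residual reachable from src: {0, 2, 6, src}; sink is not reachable.
Saturated cut: 0→1, 6→4, 2→5, 2→3 with total capacity 4 = current flow value. Flow is maximum.

Yes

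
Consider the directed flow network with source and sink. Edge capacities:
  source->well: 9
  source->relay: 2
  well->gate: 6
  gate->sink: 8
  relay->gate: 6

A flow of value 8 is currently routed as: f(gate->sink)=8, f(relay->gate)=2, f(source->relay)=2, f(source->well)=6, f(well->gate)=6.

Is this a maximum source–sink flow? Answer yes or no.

Yes

Residual reachable from source: {source, well}; sink is not reachable.
Saturated cut: source->relay, well->gate with total capacity 8 = current flow value. Flow is maximum.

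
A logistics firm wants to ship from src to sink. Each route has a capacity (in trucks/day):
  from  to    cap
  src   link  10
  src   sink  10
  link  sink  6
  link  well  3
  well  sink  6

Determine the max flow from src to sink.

19

Augment src→sink: bottleneck 10. Total 10.
Augment src→link→sink: bottleneck 6. Total 16.
Augment src→link→well→sink: bottleneck 3. Total 19.
No augmenting path remains in the residual graph.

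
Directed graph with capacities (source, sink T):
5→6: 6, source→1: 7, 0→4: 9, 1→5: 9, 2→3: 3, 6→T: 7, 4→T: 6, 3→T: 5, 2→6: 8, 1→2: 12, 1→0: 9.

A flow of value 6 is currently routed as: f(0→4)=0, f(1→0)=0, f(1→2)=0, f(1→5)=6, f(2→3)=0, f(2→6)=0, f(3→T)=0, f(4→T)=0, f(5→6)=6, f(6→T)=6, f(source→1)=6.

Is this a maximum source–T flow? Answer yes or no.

No

Residual path source→1→0→4→T has bottleneck 1 > 0.
Pushing 1 along it raises the flow to 7, so the given flow is not maximum.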